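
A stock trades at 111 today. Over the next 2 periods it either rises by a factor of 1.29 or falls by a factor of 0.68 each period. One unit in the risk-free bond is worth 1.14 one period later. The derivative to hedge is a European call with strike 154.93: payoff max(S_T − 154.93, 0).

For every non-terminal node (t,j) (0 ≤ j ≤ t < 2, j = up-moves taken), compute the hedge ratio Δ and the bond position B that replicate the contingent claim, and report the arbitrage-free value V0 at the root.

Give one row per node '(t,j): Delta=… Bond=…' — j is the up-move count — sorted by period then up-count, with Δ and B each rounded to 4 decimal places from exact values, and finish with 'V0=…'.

(0,0): Delta=0.2910 Bond=-19.2662
(1,0): Delta=0.0000 Bond=0.0000
(1,1): Delta=0.3410 Bond=-29.1255
V0=13.0330

Since d<R<u, set p* = (R−d)/(u−d) = 0.7541; price each node as the discounted p*-expectation of its children.
Terminal payoffs: V(2,0)=0.0000, V(2,1)=0.0000, V(2,2)=29.7851
Node (1,0) S=75.4800: V=(p*·0.0000+(1−p*)·0.0000)/1.14=0.0000; Δ=(0.0000−0.0000)/(97.3692−51.3264)=0.0000; B=V−Δ·S=0.0000
Node (1,1) S=143.1900: V=(p*·29.7851+(1−p*)·0.0000)/1.14=19.7025; Δ=(29.7851−0.0000)/(184.7151−97.3692)=0.3410; B=V−Δ·S=-29.1255
Node (0,0) S=111.0000: V=(p*·19.7025+(1−p*)·0.0000)/1.14=13.0330; Δ=(19.7025−0.0000)/(143.1900−75.4800)=0.2910; B=V−Δ·S=-19.2662
The time-0 hedge costs 13.0330, which is the no-arbitrage price.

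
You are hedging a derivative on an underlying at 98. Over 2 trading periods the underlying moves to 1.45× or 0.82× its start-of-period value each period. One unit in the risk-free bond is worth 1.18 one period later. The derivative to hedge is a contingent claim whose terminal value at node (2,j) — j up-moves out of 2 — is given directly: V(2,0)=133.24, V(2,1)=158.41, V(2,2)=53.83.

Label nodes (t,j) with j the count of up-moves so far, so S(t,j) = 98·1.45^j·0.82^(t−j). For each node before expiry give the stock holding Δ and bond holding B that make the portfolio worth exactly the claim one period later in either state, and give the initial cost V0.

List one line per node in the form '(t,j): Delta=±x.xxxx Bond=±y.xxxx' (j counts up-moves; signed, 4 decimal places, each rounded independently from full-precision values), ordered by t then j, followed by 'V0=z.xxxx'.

(0,0): Delta=-0.6722 Bond=151.7993
(1,0): Delta=0.4972 Bond=85.1517
(1,1): Delta=-1.1682 Bond=249.6017
V0=85.9224

Under the risk-neutral measure, an up-move has probability p* = (R−d)/(u−d) = 0.5714 and values discount at R = 1.18.
At expiry t=2: V(2,0)=133.2400, V(2,1)=158.4100, V(2,2)=53.8300
(1,0): S=80.3600. Δ = (V_up−V_dn)/(S_up−S_dn) = (158.4100−133.2400)/(116.5220−65.8952) = 0.4972. V = [p*·158.4100 + (1−p*)·133.2400]/1.18 = 125.1041. B = V − Δ·S = 85.1517.
(1,1): S=142.1000. Δ = (V_up−V_dn)/(S_up−S_dn) = (53.8300−158.4100)/(206.0450−116.5220) = -1.1682. V = [p*·53.8300 + (1−p*)·158.4100]/1.18 = 83.6017. B = V − Δ·S = 249.6017.
(0,0): S=98.0000. Δ = (V_up−V_dn)/(S_up−S_dn) = (83.6017−125.1041)/(142.1000−80.3600) = -0.6722. V = [p*·83.6017 + (1−p*)·125.1041]/1.18 = 85.9224. B = V − Δ·S = 151.7993.
Root portfolio cost Δ·98+B reproduces V0=85.9224.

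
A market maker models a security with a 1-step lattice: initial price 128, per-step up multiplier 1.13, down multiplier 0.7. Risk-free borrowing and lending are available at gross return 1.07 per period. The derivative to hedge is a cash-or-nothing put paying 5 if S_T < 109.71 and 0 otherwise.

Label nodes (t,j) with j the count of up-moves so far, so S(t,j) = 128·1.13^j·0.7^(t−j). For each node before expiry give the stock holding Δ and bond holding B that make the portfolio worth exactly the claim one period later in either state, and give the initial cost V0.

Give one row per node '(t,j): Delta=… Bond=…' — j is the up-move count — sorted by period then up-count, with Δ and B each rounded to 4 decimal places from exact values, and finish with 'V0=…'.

(0,0): Delta=-0.0908 Bond=12.2799
V0=0.6520

The replicating-portfolio and risk-neutral prices coincide; use p* = (1.07−0.7)/(1.13−0.7) = 0.8605 for the latter.
Payoff layer (t=1): V(1,0)=5.0000, V(1,1)=0.0000
Node (0,0) S=128.0000: V=(p*·0.0000+(1−p*)·5.0000)/1.07=0.6520; Δ=(0.0000−5.0000)/(144.6400−89.6000)=-0.0908; B=V−Δ·S=12.2799
Self-financing check: at every node Δ·S+B equals the discounted successor values.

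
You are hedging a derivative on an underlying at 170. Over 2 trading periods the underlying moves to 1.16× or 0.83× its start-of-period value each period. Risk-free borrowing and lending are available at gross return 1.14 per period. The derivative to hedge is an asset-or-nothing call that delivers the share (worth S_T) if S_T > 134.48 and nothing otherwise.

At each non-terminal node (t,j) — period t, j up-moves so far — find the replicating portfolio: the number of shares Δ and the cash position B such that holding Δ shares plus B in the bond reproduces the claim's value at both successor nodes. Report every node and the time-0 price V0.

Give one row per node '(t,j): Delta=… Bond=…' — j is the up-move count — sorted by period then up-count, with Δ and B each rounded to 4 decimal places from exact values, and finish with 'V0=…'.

(0,0): Delta=1.1110 Bond=-19.1980
(1,0): Delta=3.5152 Bond=-361.1140
(1,1): Delta=1.0000 Bond=0.0000
V0=169.6690

Risk-neutral probability p* = (R−d)/(u−d) = (1.14−0.83)/(1.16−0.83) = 0.9394.
Terminal values V(2,·): V(2,0)=0.0000, V(2,1)=163.6760, V(2,2)=228.7520
Node (1,0) S=141.1000: V=(p*·163.6760+(1−p*)·0.0000)/1.14=134.8739; Δ=(163.6760−0.0000)/(163.6760−117.1130)=3.5152; B=V−Δ·S=-361.1140
Node (1,1) S=197.2000: V=(p*·228.7520+(1−p*)·163.6760)/1.14=197.2000; Δ=(228.7520−163.6760)/(228.7520−163.6760)=1.0000; B=V−Δ·S=0.0000
Node (0,0) S=170.0000: V=(p*·197.2000+(1−p*)·134.8739)/1.14=169.6690; Δ=(197.2000−134.8739)/(197.2000−141.1000)=1.1110; B=V−Δ·S=-19.1980
Root portfolio cost Δ·170+B reproduces V0=169.6690.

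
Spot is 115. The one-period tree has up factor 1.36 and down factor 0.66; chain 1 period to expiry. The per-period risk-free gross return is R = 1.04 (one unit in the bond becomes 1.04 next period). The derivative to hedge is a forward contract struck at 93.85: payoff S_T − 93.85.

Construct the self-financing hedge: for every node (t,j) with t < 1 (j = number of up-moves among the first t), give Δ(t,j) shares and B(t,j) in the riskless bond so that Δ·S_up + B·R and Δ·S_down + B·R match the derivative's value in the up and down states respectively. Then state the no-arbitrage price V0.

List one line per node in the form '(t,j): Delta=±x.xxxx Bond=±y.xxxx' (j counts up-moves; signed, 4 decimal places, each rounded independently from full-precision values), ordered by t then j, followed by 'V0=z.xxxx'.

Under the risk-neutral measure, an up-move has probability p* = (R−d)/(u−d) = 0.5429 and values discount at R = 1.04.
Terminal values V(1,·): V(1,0)=-17.9500, V(1,1)=62.5500
Node (0,0) S=115.0000: V=(p*·62.5500+(1−p*)·-17.9500)/1.04=24.7596; Δ=(62.5500−-17.9500)/(156.4000−75.9000)=1.0000; B=V−Δ·S=-90.2404
Check: Δ(0,0)·S0 + B(0,0) = 24.7596 = V0.

(0,0): Delta=1.0000 Bond=-90.2404
V0=24.7596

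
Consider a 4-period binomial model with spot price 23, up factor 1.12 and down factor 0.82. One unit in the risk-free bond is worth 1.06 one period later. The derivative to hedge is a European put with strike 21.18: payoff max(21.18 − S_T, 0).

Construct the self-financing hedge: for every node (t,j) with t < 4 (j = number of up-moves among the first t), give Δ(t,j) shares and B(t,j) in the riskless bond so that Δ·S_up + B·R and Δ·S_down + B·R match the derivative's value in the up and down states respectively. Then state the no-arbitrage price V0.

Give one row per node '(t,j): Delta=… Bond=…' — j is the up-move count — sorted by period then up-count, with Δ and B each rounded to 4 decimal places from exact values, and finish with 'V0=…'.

(0,0): Delta=-0.1476 Bond=3.7665
(1,0): Delta=-0.4647 Bond=9.9738
(1,1): Delta=-0.0896 Bond=2.4972
(2,0): Delta=-1.0000 Bond=18.8501
(2,1): Delta=-0.3668 Bond=8.5027
(2,2): Delta=-0.0388 Bond=1.1832
(3,0): Delta=-1.0000 Bond=19.9811
(3,1): Delta=-1.0000 Bond=19.9811
(3,2): Delta=-0.2509 Bond=6.2708
(3,3): Delta=0.0000 Bond=0.0000
V0=0.3718

No-arbitrage ⇒ martingale measure with p* = (R−d)/(u−d) = 0.8000.
At expiry t=4: V(4,0)=10.7812, V(4,1)=6.9768, V(4,2)=1.7805, V(4,3)=0.0000, V(4,4)=0.0000
(3,0): S=12.6815. Δ = (V_up−V_dn)/(S_up−S_dn) = (6.9768−10.7812)/(14.2032−10.3988) = -1.0000. V = [p*·6.9768 + (1−p*)·10.7812]/1.06 = 7.2997. B = V − Δ·S = 19.9811.
(3,1): S=17.3210. Δ = (V_up−V_dn)/(S_up−S_dn) = (1.7805−6.9768)/(19.3995−14.2032) = -1.0000. V = [p*·1.7805 + (1−p*)·6.9768]/1.06 = 2.6601. B = V − Δ·S = 19.9811.
(3,2): S=23.6580. Δ = (V_up−V_dn)/(S_up−S_dn) = (0.0000−1.7805)/(26.4969−19.3995) = -0.2509. V = [p*·0.0000 + (1−p*)·1.7805]/1.06 = 0.3359. B = V − Δ·S = 6.2708.
(3,3): S=32.3133. Δ = (V_up−V_dn)/(S_up−S_dn) = (0.0000−0.0000)/(36.1909−26.4969) = 0.0000. V = [p*·0.0000 + (1−p*)·0.0000]/1.06 = 0.0000. B = V − Δ·S = 0.0000.
(2,0): S=15.4652. Δ = (V_up−V_dn)/(S_up−S_dn) = (2.6601−7.2997)/(17.3210−12.6815) = -1.0000. V = [p*·2.6601 + (1−p*)·7.2997]/1.06 = 3.3849. B = V − Δ·S = 18.8501.
(2,1): S=21.1232. Δ = (V_up−V_dn)/(S_up−S_dn) = (0.3359−2.6601)/(23.6580−17.3210) = -0.3668. V = [p*·0.3359 + (1−p*)·2.6601]/1.06 = 0.7554. B = V − Δ·S = 8.5027.
(2,2): S=28.8512. Δ = (V_up−V_dn)/(S_up−S_dn) = (0.0000−0.3359)/(32.3133−23.6580) = -0.0388. V = [p*·0.0000 + (1−p*)·0.3359]/1.06 = 0.0634. B = V − Δ·S = 1.1832.
(1,0): S=18.8600. Δ = (V_up−V_dn)/(S_up−S_dn) = (0.7554−3.3849)/(21.1232−15.4652) = -0.4647. V = [p*·0.7554 + (1−p*)·3.3849]/1.06 = 1.2088. B = V − Δ·S = 9.9738.
(1,1): S=25.7600. Δ = (V_up−V_dn)/(S_up−S_dn) = (0.0634−0.7554)/(28.8512−21.1232) = -0.0896. V = [p*·0.0634 + (1−p*)·0.7554]/1.06 = 0.1904. B = V − Δ·S = 2.4972.
(0,0): S=23.0000. Δ = (V_up−V_dn)/(S_up−S_dn) = (0.1904−1.2088)/(25.7600−18.8600) = -0.1476. V = [p*·0.1904 + (1−p*)·1.2088]/1.06 = 0.3718. B = V − Δ·S = 3.7665.
Self-financing check: at every node Δ·S+B equals the discounted successor values.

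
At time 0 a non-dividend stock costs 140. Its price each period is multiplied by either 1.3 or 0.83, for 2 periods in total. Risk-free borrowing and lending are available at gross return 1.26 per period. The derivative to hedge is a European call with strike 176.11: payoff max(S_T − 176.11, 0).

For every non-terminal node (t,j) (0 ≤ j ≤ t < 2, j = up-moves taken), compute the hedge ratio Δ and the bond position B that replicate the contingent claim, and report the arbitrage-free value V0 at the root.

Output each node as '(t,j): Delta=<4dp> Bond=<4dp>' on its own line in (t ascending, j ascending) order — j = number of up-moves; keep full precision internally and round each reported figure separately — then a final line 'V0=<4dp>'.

(0,0): Delta=0.6675 Bond=-61.5593
(1,0): Delta=0.0000 Bond=0.0000
(1,1): Delta=0.7072 Bond=-84.7800
V0=31.8921

Under the risk-neutral measure, an up-move has probability p* = (R−d)/(u−d) = 0.9149 and values discount at R = 1.26.
Terminal payoffs: V(2,0)=0.0000, V(2,1)=0.0000, V(2,2)=60.4900
Node (1,0) S=116.2000: V=(p*·0.0000+(1−p*)·0.0000)/1.26=0.0000; Δ=(0.0000−0.0000)/(151.0600−96.4460)=0.0000; B=V−Δ·S=0.0000
Node (1,1) S=182.0000: V=(p*·60.4900+(1−p*)·0.0000)/1.26=43.9222; Δ=(60.4900−0.0000)/(236.6000−151.0600)=0.7072; B=V−Δ·S=-84.7800
Node (0,0) S=140.0000: V=(p*·43.9222+(1−p*)·0.0000)/1.26=31.8921; Δ=(43.9222−0.0000)/(182.0000−116.2000)=0.6675; B=V−Δ·S=-61.5593
Self-financing check: at every node Δ·S+B equals the discounted successor values.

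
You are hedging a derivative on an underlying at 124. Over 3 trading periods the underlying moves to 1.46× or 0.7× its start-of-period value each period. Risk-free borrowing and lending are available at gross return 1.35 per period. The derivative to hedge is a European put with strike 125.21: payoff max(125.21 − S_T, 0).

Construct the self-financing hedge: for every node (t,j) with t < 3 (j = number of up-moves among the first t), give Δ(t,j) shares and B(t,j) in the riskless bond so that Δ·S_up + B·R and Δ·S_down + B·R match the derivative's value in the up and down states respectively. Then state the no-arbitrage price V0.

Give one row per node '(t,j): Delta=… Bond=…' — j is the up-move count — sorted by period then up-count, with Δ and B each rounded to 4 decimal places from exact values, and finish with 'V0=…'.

Since d<R<u, set p* = (R−d)/(u−d) = 0.8553; price each node as the discounted p*-expectation of its children.
Terminal values V(3,·): V(3,0)=82.6780, V(3,1)=36.5004, V(3,2)=0.0000, V(3,3)=0.0000
Node (2,0) S=60.7600: V=(p*·36.5004+(1−p*)·82.6780)/1.35=31.9881; Δ=(36.5004−82.6780)/(88.7096−42.5320)=-1.0000; B=V−Δ·S=92.7481
Node (2,1) S=126.7280: V=(p*·0.0000+(1−p*)·36.5004)/1.35=3.9133; Δ=(0.0000−36.5004)/(185.0229−88.7096)=-0.3790; B=V−Δ·S=51.9401
Node (2,2) S=264.3184: V=(p*·0.0000+(1−p*)·0.0000)/1.35=0.0000; Δ=(0.0000−0.0000)/(385.9049−185.0229)=0.0000; B=V−Δ·S=0.0000
Node (1,0) S=86.8000: V=(p*·3.9133+(1−p*)·31.9881)/1.35=5.9087; Δ=(3.9133−31.9881)/(126.7280−60.7600)=-0.4256; B=V−Δ·S=42.8493
Node (1,1) S=181.0400: V=(p*·0.0000+(1−p*)·3.9133)/1.35=0.4196; Δ=(0.0000−3.9133)/(264.3184−126.7280)=-0.0284; B=V−Δ·S=5.5686
Node (0,0) S=124.0000: V=(p*·0.4196+(1−p*)·5.9087)/1.35=0.8993; Δ=(0.4196−5.9087)/(181.0400−86.8000)=-0.0582; B=V−Δ·S=8.1219
The time-0 hedge costs 0.8993, which is the no-arbitrage price.

(0,0): Delta=-0.0582 Bond=8.1219
(1,0): Delta=-0.4256 Bond=42.8493
(1,1): Delta=-0.0284 Bond=5.5686
(2,0): Delta=-1.0000 Bond=92.7481
(2,1): Delta=-0.3790 Bond=51.9401
(2,2): Delta=0.0000 Bond=0.0000
V0=0.8993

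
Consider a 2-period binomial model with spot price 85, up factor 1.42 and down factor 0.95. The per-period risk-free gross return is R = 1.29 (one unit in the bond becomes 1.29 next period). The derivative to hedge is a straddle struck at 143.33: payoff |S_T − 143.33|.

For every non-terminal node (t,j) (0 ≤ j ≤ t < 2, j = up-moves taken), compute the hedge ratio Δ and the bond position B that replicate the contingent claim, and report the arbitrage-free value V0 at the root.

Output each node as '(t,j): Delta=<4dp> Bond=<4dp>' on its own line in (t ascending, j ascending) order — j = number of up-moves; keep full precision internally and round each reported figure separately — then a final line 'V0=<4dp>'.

Under the risk-neutral measure, an up-move has probability p* = (R−d)/(u−d) = 0.7234 and values discount at R = 1.29.
Payoff layer (t=2): V(2,0)=66.6175, V(2,1)=28.6650, V(2,2)=28.0640
(1,0): S=80.7500. Δ = (V_up−V_dn)/(S_up−S_dn) = (28.6650−66.6175)/(114.6650−76.7125) = -1.0000. V = [p*·28.6650 + (1−p*)·66.6175]/1.29 = 30.3585. B = V − Δ·S = 111.1085.
(1,1): S=120.7000. Δ = (V_up−V_dn)/(S_up−S_dn) = (28.0640−28.6650)/(171.3940−114.6650) = -0.0106. V = [p*·28.0640 + (1−p*)·28.6650]/1.29 = 21.8839. B = V − Δ·S = 23.1626.
(0,0): S=85.0000. Δ = (V_up−V_dn)/(S_up−S_dn) = (21.8839−30.3585)/(120.7000−80.7500) = -0.2121. V = [p*·21.8839 + (1−p*)·30.3585]/1.29 = 18.7814. B = V − Δ·S = 36.8125.
Root portfolio cost Δ·85+B reproduces V0=18.7814.

(0,0): Delta=-0.2121 Bond=36.8125
(1,0): Delta=-1.0000 Bond=111.1085
(1,1): Delta=-0.0106 Bond=23.1626
V0=18.7814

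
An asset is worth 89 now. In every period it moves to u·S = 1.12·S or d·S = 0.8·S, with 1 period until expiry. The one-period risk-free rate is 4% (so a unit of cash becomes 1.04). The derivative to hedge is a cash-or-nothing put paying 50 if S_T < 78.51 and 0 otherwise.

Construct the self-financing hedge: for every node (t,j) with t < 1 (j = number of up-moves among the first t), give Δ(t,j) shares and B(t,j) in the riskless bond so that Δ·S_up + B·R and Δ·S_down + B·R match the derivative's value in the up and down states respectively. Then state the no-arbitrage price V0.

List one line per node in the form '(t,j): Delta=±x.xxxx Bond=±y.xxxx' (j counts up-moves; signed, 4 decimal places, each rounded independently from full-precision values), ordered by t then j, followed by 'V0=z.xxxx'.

(0,0): Delta=-1.7556 Bond=168.2692
V0=12.0192

Since d<R<u, set p* = (R−d)/(u−d) = 0.7500; price each node as the discounted p*-expectation of its children.
Terminal values V(1,·): V(1,0)=50.0000, V(1,1)=0.0000
Node (0,0) S=89.0000: V=(p*·0.0000+(1−p*)·50.0000)/1.04=12.0192; Δ=(0.0000−50.0000)/(99.6800−71.2000)=-1.7556; B=V−Δ·S=168.2692
The time-0 hedge costs 12.0192, which is the no-arbitrage price.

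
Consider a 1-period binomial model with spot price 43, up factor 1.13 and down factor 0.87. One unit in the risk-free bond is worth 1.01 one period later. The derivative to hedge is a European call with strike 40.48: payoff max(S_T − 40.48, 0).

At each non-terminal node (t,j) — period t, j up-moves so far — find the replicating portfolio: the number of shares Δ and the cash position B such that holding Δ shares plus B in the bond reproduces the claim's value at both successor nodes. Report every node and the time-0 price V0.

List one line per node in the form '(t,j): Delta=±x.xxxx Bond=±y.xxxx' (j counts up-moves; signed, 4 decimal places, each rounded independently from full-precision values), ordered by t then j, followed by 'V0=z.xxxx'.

Risk-neutral probability p* = (R−d)/(u−d) = (1.01−0.87)/(1.13−0.87) = 0.5385.
Payoff layer (t=1): V(1,0)=0.0000, V(1,1)=8.1100
  t=0,j=0: stock 43.0000 → up 48.5900 (V=8.1100), down 37.4100 (V=0.0000). Price 4.3237; hedge Δ=0.7254, bond B=-26.8686.
The time-0 hedge costs 4.3237, which is the no-arbitrage price.

(0,0): Delta=0.7254 Bond=-26.8686
V0=4.3237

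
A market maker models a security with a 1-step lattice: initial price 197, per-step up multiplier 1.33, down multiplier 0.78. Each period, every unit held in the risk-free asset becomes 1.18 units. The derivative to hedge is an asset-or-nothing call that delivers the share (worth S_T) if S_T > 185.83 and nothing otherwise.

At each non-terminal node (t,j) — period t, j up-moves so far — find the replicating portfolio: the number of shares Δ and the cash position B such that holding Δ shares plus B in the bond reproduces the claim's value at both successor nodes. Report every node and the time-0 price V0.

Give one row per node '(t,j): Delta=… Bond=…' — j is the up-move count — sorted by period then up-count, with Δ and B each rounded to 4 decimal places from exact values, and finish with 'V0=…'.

Since d<R<u, set p* = (R−d)/(u−d) = 0.7273; price each node as the discounted p*-expectation of its children.
At expiry t=1: V(1,0)=0.0000, V(1,1)=262.0100
Node (0,0) S=197.0000: V=(p*·262.0100+(1−p*)·0.0000)/1.18=161.4854; Δ=(262.0100−0.0000)/(262.0100−153.6600)=2.4182; B=V−Δ·S=-314.8965
Root portfolio cost Δ·197+B reproduces V0=161.4854.

(0,0): Delta=2.4182 Bond=-314.8965
V0=161.4854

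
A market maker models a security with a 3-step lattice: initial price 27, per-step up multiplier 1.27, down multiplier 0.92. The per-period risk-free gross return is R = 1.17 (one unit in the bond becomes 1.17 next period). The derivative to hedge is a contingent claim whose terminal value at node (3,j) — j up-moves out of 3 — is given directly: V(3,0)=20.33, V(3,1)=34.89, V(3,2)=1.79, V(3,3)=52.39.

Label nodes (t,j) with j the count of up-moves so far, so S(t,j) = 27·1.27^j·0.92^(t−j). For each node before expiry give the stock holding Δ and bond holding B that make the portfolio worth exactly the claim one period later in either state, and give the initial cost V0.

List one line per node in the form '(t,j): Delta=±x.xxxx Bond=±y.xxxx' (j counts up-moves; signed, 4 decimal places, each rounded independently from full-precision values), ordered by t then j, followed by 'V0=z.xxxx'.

The replicating-portfolio and risk-neutral prices coincide; use p* = (1.17−0.92)/(1.27−0.92) = 0.7143 for the latter.
At expiry t=3: V(3,0)=20.3300, V(3,1)=34.8900, V(3,2)=1.7900, V(3,3)=52.3900
(2,0): S=22.8528. Δ = (V_up−V_dn)/(S_up−S_dn) = (34.8900−20.3300)/(29.0231−21.0246) = 1.8203. V = [p*·34.8900 + (1−p*)·20.3300]/1.17 = 26.2650. B = V − Δ·S = -15.3350.
(2,1): S=31.5468. Δ = (V_up−V_dn)/(S_up−S_dn) = (1.7900−34.8900)/(40.0644−29.0231) = -2.9978. V = [p*·1.7900 + (1−p*)·34.8900]/1.17 = 9.6129. B = V − Δ·S = 104.1844.
(2,2): S=43.5483. Δ = (V_up−V_dn)/(S_up−S_dn) = (52.3900−1.7900)/(55.3063−40.0644) = 3.3198. V = [p*·52.3900 + (1−p*)·1.7900]/1.17 = 32.4212. B = V − Δ·S = -112.1502.
(1,0): S=24.8400. Δ = (V_up−V_dn)/(S_up−S_dn) = (9.6129−26.2650)/(31.5468−22.8528) = -1.9153. V = [p*·9.6129 + (1−p*)·26.2650]/1.17 = 12.2826. B = V − Δ·S = 59.8598.
(1,1): S=34.2900. Δ = (V_up−V_dn)/(S_up−S_dn) = (32.4212−9.6129)/(43.5483−31.5468) = 1.9005. V = [p*·32.4212 + (1−p*)·9.6129]/1.17 = 22.1407. B = V − Δ·S = -43.0259.
(0,0): S=27.0000. Δ = (V_up−V_dn)/(S_up−S_dn) = (22.1407−12.2826)/(34.2900−24.8400) = 1.0432. V = [p*·22.1407 + (1−p*)·12.2826]/1.17 = 16.5163. B = V − Δ·S = -11.6496.
Each (Δ,B) replicates both successor values, so the strategy is self-financing and V0 is arbitrage-free.

(0,0): Delta=1.0432 Bond=-11.6496
(1,0): Delta=-1.9153 Bond=59.8598
(1,1): Delta=1.9005 Bond=-43.0259
(2,0): Delta=1.8203 Bond=-15.3350
(2,1): Delta=-2.9978 Bond=104.1844
(2,2): Delta=3.3198 Bond=-112.1502
V0=16.5163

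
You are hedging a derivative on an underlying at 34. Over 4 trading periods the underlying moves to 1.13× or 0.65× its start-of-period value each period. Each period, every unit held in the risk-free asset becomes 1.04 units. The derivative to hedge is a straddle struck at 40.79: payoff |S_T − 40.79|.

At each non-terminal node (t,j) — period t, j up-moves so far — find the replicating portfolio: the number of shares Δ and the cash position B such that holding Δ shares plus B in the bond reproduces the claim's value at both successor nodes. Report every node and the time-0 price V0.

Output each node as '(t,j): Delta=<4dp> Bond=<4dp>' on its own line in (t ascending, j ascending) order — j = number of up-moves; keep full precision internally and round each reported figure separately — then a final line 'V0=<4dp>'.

(0,0): Delta=-0.1441 Bond=16.6805
(1,0): Delta=-1.0000 Bond=36.2622
(1,1): Delta=-0.0305 Bond=12.9828
(2,0): Delta=-1.0000 Bond=37.7126
(2,1): Delta=-1.0000 Bond=37.7126
(2,2): Delta=0.0982 Bond=7.9151
(3,0): Delta=-1.0000 Bond=39.2212
(3,1): Delta=-1.0000 Bond=39.2212
(3,2): Delta=-1.0000 Bond=39.2212
(3,3): Delta=0.2439 Bond=1.0803
V0=11.7797

Since d<R<u, set p* = (R−d)/(u−d) = 0.8125; price each node as the discounted p*-expectation of its children.
Terminal payoffs: V(4,0)=34.7208, V(4,1)=30.2389, V(4,2)=22.4473, V(4,3)=8.9020, V(4,4)=14.6461
Node (3,0) S=9.3373: V=(p*·30.2389+(1−p*)·34.7208)/1.04=29.8839; Δ=(30.2389−34.7208)/(10.5511−6.0692)=-1.0000; B=V−Δ·S=39.2212
Node (3,1) S=16.2325: V=(p*·22.4473+(1−p*)·30.2389)/1.04=22.9887; Δ=(22.4473−30.2389)/(18.3427−10.5511)=-1.0000; B=V−Δ·S=39.2212
Node (3,2) S=28.2195: V=(p*·8.9020+(1−p*)·22.4473)/1.04=11.0017; Δ=(8.9020−22.4473)/(31.8880−18.3427)=-1.0000; B=V−Δ·S=39.2212
Node (3,3) S=49.0585: V=(p*·14.6461+(1−p*)·8.9020)/1.04=13.0472; Δ=(14.6461−8.9020)/(55.4361−31.8880)=0.2439; B=V−Δ·S=1.0803
Node (2,0) S=14.3650: V=(p*·22.9887+(1−p*)·29.8839)/1.04=23.3476; Δ=(22.9887−29.8839)/(16.2325−9.3373)=-1.0000; B=V−Δ·S=37.7126
Node (2,1) S=24.9730: V=(p*·11.0017+(1−p*)·22.9887)/1.04=12.7396; Δ=(11.0017−22.9887)/(28.2195−16.2325)=-1.0000; B=V−Δ·S=37.7126
Node (2,2) S=43.4146: V=(p*·13.0472+(1−p*)·11.0017)/1.04=12.1766; Δ=(13.0472−11.0017)/(49.0585−28.2195)=0.0982; B=V−Δ·S=7.9151
Node (1,0) S=22.1000: V=(p*·12.7396+(1−p*)·23.3476)/1.04=14.1622; Δ=(12.7396−23.3476)/(24.9730−14.3650)=-1.0000; B=V−Δ·S=36.2622
Node (1,1) S=38.4200: V=(p*·12.1766+(1−p*)·12.7396)/1.04=11.8098; Δ=(12.1766−12.7396)/(43.4146−24.9730)=-0.0305; B=V−Δ·S=12.9828
Node (0,0) S=34.0000: V=(p*·11.8098+(1−p*)·14.1622)/1.04=11.7797; Δ=(11.8098−14.1622)/(38.4200−22.1000)=-0.1441; B=V−Δ·S=16.6805
The time-0 hedge costs 11.7797, which is the no-arbitrage price.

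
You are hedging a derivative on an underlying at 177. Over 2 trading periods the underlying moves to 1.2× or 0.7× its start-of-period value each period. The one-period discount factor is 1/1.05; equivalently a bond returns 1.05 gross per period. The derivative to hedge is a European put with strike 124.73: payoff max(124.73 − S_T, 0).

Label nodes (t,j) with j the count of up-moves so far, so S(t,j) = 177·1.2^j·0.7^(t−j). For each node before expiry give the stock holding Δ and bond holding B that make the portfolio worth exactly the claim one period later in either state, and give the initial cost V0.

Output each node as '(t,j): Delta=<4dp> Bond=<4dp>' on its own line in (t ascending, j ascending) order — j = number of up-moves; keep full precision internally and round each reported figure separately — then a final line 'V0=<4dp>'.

(0,0): Delta=-0.1227 Bond=24.8163
(1,0): Delta=-0.6134 Bond=86.8571
(1,1): Delta=0.0000 Bond=0.0000
V0=3.1020

Under the risk-neutral measure, an up-move has probability p* = (R−d)/(u−d) = 0.7000 and values discount at R = 1.05.
Payoff layer (t=2): V(2,0)=38.0000, V(2,1)=0.0000, V(2,2)=0.0000
Node (1,0) S=123.9000: V=(p*·0.0000+(1−p*)·38.0000)/1.05=10.8571; Δ=(0.0000−38.0000)/(148.6800−86.7300)=-0.6134; B=V−Δ·S=86.8571
Node (1,1) S=212.4000: V=(p*·0.0000+(1−p*)·0.0000)/1.05=0.0000; Δ=(0.0000−0.0000)/(254.8800−148.6800)=0.0000; B=V−Δ·S=0.0000
Node (0,0) S=177.0000: V=(p*·0.0000+(1−p*)·10.8571)/1.05=3.1020; Δ=(0.0000−10.8571)/(212.4000−123.9000)=-0.1227; B=V−Δ·S=24.8163
Root portfolio cost Δ·177+B reproduces V0=3.1020.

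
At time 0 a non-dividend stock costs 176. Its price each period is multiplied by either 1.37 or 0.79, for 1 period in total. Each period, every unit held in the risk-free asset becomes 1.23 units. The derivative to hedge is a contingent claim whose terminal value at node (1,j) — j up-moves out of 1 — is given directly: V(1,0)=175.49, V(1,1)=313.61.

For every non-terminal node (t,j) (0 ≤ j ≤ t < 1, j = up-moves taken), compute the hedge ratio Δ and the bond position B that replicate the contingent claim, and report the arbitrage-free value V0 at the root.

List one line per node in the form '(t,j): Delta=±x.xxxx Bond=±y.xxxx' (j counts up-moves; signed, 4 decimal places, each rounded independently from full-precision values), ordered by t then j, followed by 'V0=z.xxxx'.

Risk-neutral probability p* = (R−d)/(u−d) = (1.23−0.79)/(1.37−0.79) = 0.7586.
At expiry t=1: V(1,0)=175.4900, V(1,1)=313.6100
Node (0,0) S=176.0000: V=(p*·313.6100+(1−p*)·175.4900)/1.23=227.8623; Δ=(313.6100−175.4900)/(241.1200−139.0400)=1.3531; B=V−Δ·S=-10.2756
The time-0 hedge costs 227.8623, which is the no-arbitrage price.

(0,0): Delta=1.3531 Bond=-10.2756
V0=227.8623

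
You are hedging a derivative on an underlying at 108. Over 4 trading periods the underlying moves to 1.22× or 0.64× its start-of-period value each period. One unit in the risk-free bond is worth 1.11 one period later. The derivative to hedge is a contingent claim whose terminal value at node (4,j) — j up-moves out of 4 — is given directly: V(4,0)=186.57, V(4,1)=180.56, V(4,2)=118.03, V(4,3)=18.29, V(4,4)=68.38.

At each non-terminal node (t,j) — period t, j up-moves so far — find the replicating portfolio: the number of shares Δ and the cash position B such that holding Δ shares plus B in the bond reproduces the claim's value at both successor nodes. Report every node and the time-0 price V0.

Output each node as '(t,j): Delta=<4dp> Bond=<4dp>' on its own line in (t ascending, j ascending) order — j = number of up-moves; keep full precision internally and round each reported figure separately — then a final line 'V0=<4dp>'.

(0,0): Delta=-0.1882 Bond=58.4153
(1,0): Delta=-1.7195 Bond=170.6839
(1,1): Delta=-0.0002 Bond=40.0692
(2,0): Delta=-1.8192 Bond=193.8724
(2,1): Delta=-1.7072 Bond=188.4262
(2,2): Delta=0.2094 Bond=10.7865
(3,0): Delta=-0.3660 Bond=174.0556
(3,1): Delta=-1.9976 Bond=224.8276
(3,2): Delta=-1.6715 Bond=205.4846
(3,3): Delta=0.4404 Bond=-33.3169
V0=38.0940

Under the risk-neutral measure, an up-move has probability p* = (R−d)/(u−d) = 0.8103 and values discount at R = 1.11.
Payoff layer (t=4): V(4,0)=186.5700, V(4,1)=180.5600, V(4,2)=118.0300, V(4,3)=18.2900, V(4,4)=68.3800
(3,0): S=28.3116. Δ = (V_up−V_dn)/(S_up−S_dn) = (180.5600−186.5700)/(34.5401−18.1194) = -0.3660. V = [p*·180.5600 + (1−p*)·186.5700]/1.11 = 163.6935. B = V − Δ·S = 174.0556.
(3,1): S=53.9689. Δ = (V_up−V_dn)/(S_up−S_dn) = (118.0300−180.5600)/(65.8421−34.5401) = -1.9976. V = [p*·118.0300 + (1−p*)·180.5600]/1.11 = 117.0172. B = V − Δ·S = 224.8276.
(3,2): S=102.8782. Δ = (V_up−V_dn)/(S_up−S_dn) = (18.2900−118.0300)/(125.5114−65.8421) = -1.6715. V = [p*·18.2900 + (1−p*)·118.0300]/1.11 = 33.5191. B = V − Δ·S = 205.4846.
(3,3): S=196.1116. Δ = (V_up−V_dn)/(S_up−S_dn) = (68.3800−18.2900)/(239.2561−125.5114) = 0.4404. V = [p*·68.3800 + (1−p*)·18.2900]/1.11 = 53.0452. B = V − Δ·S = -33.3169.
(2,0): S=44.2368. Δ = (V_up−V_dn)/(S_up−S_dn) = (117.0172−163.6935)/(53.9689−28.3116) = -1.8192. V = [p*·117.0172 + (1−p*)·163.6935]/1.11 = 113.3961. B = V − Δ·S = 193.8724.
(2,1): S=84.3264. Δ = (V_up−V_dn)/(S_up−S_dn) = (33.5191−117.0172)/(102.8782−53.9689) = -1.7072. V = [p*·33.5191 + (1−p*)·117.0172]/1.11 = 44.4639. B = V − Δ·S = 188.4262.
(2,2): S=160.7472. Δ = (V_up−V_dn)/(S_up−S_dn) = (53.0452−33.5191)/(196.1116−102.8782) = 0.2094. V = [p*·53.0452 + (1−p*)·33.5191]/1.11 = 44.4522. B = V − Δ·S = 10.7865.
(1,0): S=69.1200. Δ = (V_up−V_dn)/(S_up−S_dn) = (44.4639−113.3961)/(84.3264−44.2368) = -1.7195. V = [p*·44.4639 + (1−p*)·113.3961]/1.11 = 51.8354. B = V − Δ·S = 170.6839.
(1,1): S=131.7600. Δ = (V_up−V_dn)/(S_up−S_dn) = (44.4522−44.4639)/(160.7472−84.3264) = -0.0002. V = [p*·44.4522 + (1−p*)·44.4639]/1.11 = 40.0491. B = V − Δ·S = 40.0692.
(0,0): S=108.0000. Δ = (V_up−V_dn)/(S_up−S_dn) = (40.0491−51.8354)/(131.7600−69.1200) = -0.1882. V = [p*·40.0491 + (1−p*)·51.8354]/1.11 = 38.0940. B = V − Δ·S = 58.4153.
Self-financing check: at every node Δ·S+B equals the discounted successor values.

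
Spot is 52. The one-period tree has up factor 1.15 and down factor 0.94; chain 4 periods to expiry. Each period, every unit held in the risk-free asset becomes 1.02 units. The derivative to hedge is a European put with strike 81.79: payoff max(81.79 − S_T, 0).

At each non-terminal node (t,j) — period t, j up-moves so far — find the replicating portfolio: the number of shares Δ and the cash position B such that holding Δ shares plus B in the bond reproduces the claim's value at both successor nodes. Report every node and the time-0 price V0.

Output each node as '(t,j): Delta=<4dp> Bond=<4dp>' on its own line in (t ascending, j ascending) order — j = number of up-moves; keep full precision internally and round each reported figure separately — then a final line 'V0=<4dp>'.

Since d<R<u, set p* = (R−d)/(u−d) = 0.3810; price each node as the discounted p*-expectation of its children.
Terminal values V(4,·): V(4,0)=41.1911, V(4,1)=32.1211, V(4,2)=21.0248, V(4,3)=7.4496, V(4,4)=0.0000
  t=3,j=0: stock 43.1904 → up 49.6689 (V=32.1211), down 40.5989 (V=41.1911). Price 36.9959; hedge Δ=-1.0000, bond B=80.1863.
  t=3,j=1: stock 52.8393 → up 60.7652 (V=21.0248), down 49.6689 (V=32.1211). Price 27.3470; hedge Δ=-1.0000, bond B=80.1863.
  t=3,j=2: stock 64.6438 → up 74.3404 (V=7.4496), down 60.7652 (V=21.0248). Price 15.5425; hedge Δ=-1.0000, bond B=80.1863.
  t=3,j=3: stock 79.0855 → up 90.9483 (V=0.0000), down 74.3404 (V=7.4496). Price 4.5213; hedge Δ=-0.4486, bond B=39.9957.
  t=2,j=0: stock 45.9472 → up 52.8393 (V=27.3470), down 43.1904 (V=36.9959). Price 32.6668; hedge Δ=-1.0000, bond B=78.6140.
  t=2,j=1: stock 56.2120 → up 64.6438 (V=15.5425), down 52.8393 (V=27.3470). Price 22.4020; hedge Δ=-1.0000, bond B=78.6140.
  t=2,j=2: stock 68.7700 → up 79.0855 (V=4.5213), down 64.6438 (V=15.5425). Price 11.1215; hedge Δ=-0.7632, bond B=63.6035.
  t=1,j=0: stock 48.8800 → up 56.2120 (V=22.4020), down 45.9472 (V=32.6668). Price 28.1925; hedge Δ=-1.0000, bond B=77.0725.
  t=1,j=1: stock 59.8000 → up 68.7700 (V=11.1215), down 56.2120 (V=22.4020). Price 17.7497; hedge Δ=-0.8983, bond B=71.4664.
  t=0,j=0: stock 52.0000 → up 59.8000 (V=17.7497), down 48.8800 (V=28.1925). Price 23.7395; hedge Δ=-0.9563, bond B=73.4675.
Each (Δ,B) replicates both successor values, so the strategy is self-financing and V0 is arbitrage-free.

(0,0): Delta=-0.9563 Bond=73.4675
(1,0): Delta=-1.0000 Bond=77.0725
(1,1): Delta=-0.8983 Bond=71.4664
(2,0): Delta=-1.0000 Bond=78.6140
(2,1): Delta=-1.0000 Bond=78.6140
(2,2): Delta=-0.7632 Bond=63.6035
(3,0): Delta=-1.0000 Bond=80.1863
(3,1): Delta=-1.0000 Bond=80.1863
(3,2): Delta=-1.0000 Bond=80.1863
(3,3): Delta=-0.4486 Bond=39.9957
V0=23.7395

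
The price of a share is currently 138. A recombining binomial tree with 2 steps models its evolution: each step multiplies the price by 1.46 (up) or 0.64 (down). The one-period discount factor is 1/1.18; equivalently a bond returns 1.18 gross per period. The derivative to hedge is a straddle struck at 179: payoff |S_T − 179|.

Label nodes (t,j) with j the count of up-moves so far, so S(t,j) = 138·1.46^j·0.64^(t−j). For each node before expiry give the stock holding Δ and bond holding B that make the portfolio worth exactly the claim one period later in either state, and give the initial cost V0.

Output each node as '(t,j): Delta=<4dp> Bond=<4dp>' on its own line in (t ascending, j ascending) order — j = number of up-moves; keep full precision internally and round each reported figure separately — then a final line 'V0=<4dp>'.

Risk-neutral probability p* = (R−d)/(u−d) = (1.18−0.64)/(1.46−0.64) = 0.6585.
At expiry t=2: V(2,0)=122.4752, V(2,1)=50.0528, V(2,2)=115.1608
  t=1,j=0: stock 88.3200 → up 128.9472 (V=50.0528), down 56.5248 (V=122.4752). Price 63.3749; hedge Δ=-1.0000, bond B=151.6949.
  t=1,j=1: stock 201.4800 → up 294.1608 (V=115.1608), down 128.9472 (V=50.0528). Price 78.7532; hedge Δ=0.3941, bond B=-0.6468.
  t=0,j=0: stock 138.0000 → up 201.4800 (V=78.7532), down 88.3200 (V=63.3749). Price 62.2899; hedge Δ=0.1359, bond B=43.5359.
The time-0 hedge costs 62.2899, which is the no-arbitrage price.

(0,0): Delta=0.1359 Bond=43.5359
(1,0): Delta=-1.0000 Bond=151.6949
(1,1): Delta=0.3941 Bond=-0.6468
V0=62.2899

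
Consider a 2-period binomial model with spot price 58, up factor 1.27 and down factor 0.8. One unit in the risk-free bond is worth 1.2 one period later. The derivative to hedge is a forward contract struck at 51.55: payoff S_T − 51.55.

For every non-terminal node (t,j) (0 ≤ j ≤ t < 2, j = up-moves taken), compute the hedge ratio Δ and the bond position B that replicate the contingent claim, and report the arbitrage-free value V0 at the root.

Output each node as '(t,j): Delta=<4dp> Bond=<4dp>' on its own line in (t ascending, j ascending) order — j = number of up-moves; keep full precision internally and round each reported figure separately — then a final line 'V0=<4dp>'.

(0,0): Delta=1.0000 Bond=-35.7986
(1,0): Delta=1.0000 Bond=-42.9583
(1,1): Delta=1.0000 Bond=-42.9583
V0=22.2014

No-arbitrage ⇒ martingale measure with p* = (R−d)/(u−d) = 0.8511.
Terminal payoffs: V(2,0)=-14.4300, V(2,1)=7.3780, V(2,2)=41.9982
  t=1,j=0: stock 46.4000 → up 58.9280 (V=7.3780), down 37.1200 (V=-14.4300). Price 3.4417; hedge Δ=1.0000, bond B=-42.9583.
  t=1,j=1: stock 73.6600 → up 93.5482 (V=41.9982), down 58.9280 (V=7.3780). Price 30.7017; hedge Δ=1.0000, bond B=-42.9583.
  t=0,j=0: stock 58.0000 → up 73.6600 (V=30.7017), down 46.4000 (V=3.4417). Price 22.2014; hedge Δ=1.0000, bond B=-35.7986.
Root portfolio cost Δ·58+B reproduces V0=22.2014.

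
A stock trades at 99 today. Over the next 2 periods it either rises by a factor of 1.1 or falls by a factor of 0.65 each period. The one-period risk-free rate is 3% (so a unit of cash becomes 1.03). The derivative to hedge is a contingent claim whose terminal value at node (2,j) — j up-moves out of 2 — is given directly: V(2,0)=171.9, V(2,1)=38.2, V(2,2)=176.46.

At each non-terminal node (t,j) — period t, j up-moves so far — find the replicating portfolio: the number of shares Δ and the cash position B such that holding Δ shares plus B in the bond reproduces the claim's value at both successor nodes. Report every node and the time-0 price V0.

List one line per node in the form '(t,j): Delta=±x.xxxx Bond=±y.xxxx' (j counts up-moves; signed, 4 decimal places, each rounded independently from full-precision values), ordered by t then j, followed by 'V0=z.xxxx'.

Risk-neutral probability p* = (R−d)/(u−d) = (1.03−0.65)/(1.1−0.65) = 0.8444.
At expiry t=2: V(2,0)=171.9000, V(2,1)=38.2000, V(2,2)=176.4600
  t=1,j=0: stock 64.3500 → up 70.7850 (V=38.2000), down 41.8275 (V=171.9000). Price 57.2794; hedge Δ=-4.6171, bond B=354.3905.
  t=1,j=1: stock 108.9000 → up 119.7900 (V=176.4600), down 70.7850 (V=38.2000). Price 150.4397; hedge Δ=2.8213, bond B=-156.8047.
  t=0,j=0: stock 99.0000 → up 108.9000 (V=150.4397), down 64.3500 (V=57.2794). Price 131.9884; hedge Δ=2.0911, bond B=-75.0345.
Each (Δ,B) replicates both successor values, so the strategy is self-financing and V0 is arbitrage-free.

(0,0): Delta=2.0911 Bond=-75.0345
(1,0): Delta=-4.6171 Bond=354.3905
(1,1): Delta=2.8213 Bond=-156.8047
V0=131.9884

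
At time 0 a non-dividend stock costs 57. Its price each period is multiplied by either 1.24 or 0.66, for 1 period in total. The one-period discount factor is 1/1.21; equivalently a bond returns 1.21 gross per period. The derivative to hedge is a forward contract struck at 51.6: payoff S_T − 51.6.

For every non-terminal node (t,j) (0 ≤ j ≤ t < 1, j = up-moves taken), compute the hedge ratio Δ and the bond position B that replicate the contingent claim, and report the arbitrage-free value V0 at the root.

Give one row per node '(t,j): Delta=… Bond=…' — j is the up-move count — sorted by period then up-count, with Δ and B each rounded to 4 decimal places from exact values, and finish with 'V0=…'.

Under the risk-neutral measure, an up-move has probability p* = (R−d)/(u−d) = 0.9483 and values discount at R = 1.21.
Terminal values V(1,·): V(1,0)=-13.9800, V(1,1)=19.0800
(0,0): S=57.0000. Δ = (V_up−V_dn)/(S_up−S_dn) = (19.0800−-13.9800)/(70.6800−37.6200) = 1.0000. V = [p*·19.0800 + (1−p*)·-13.9800]/1.21 = 14.3554. B = V − Δ·S = -42.6446.
Each (Δ,B) replicates both successor values, so the strategy is self-financing and V0 is arbitrage-free.

(0,0): Delta=1.0000 Bond=-42.6446
V0=14.3554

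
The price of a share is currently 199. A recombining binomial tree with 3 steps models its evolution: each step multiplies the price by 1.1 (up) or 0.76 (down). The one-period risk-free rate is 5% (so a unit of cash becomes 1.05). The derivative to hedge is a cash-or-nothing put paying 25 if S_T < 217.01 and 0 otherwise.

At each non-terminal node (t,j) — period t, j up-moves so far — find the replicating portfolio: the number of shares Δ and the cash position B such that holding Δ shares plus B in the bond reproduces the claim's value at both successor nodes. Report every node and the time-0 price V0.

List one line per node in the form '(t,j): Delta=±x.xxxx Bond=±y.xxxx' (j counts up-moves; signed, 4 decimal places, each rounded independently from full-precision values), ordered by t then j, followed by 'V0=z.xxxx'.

Risk-neutral probability p* = (R−d)/(u−d) = (1.05−0.76)/(1.1−0.76) = 0.8529.
Terminal values V(3,·): V(3,0)=25.0000, V(3,1)=25.0000, V(3,2)=25.0000, V(3,3)=0.0000
Node (2,0) S=114.9424: V=(p*·25.0000+(1−p*)·25.0000)/1.05=23.8095; Δ=(25.0000−25.0000)/(126.4366−87.3562)=0.0000; B=V−Δ·S=23.8095
Node (2,1) S=166.3640: V=(p*·25.0000+(1−p*)·25.0000)/1.05=23.8095; Δ=(25.0000−25.0000)/(183.0004−126.4366)=0.0000; B=V−Δ·S=23.8095
Node (2,2) S=240.7900: V=(p*·0.0000+(1−p*)·25.0000)/1.05=3.5014; Δ=(0.0000−25.0000)/(264.8690−183.0004)=-0.3054; B=V−Δ·S=77.0308
Node (1,0) S=151.2400: V=(p*·23.8095+(1−p*)·23.8095)/1.05=22.6757; Δ=(23.8095−23.8095)/(166.3640−114.9424)=0.0000; B=V−Δ·S=22.6757
Node (1,1) S=218.9000: V=(p*·3.5014+(1−p*)·23.8095)/1.05=6.1789; Δ=(3.5014−23.8095)/(240.7900−166.3640)=-0.2729; B=V−Δ·S=65.9087
Node (0,0) S=199.0000: V=(p*·6.1789+(1−p*)·22.6757)/1.05=8.1952; Δ=(6.1789−22.6757)/(218.9000−151.2400)=-0.2438; B=V−Δ·S=56.7152
Check: Δ(0,0)·S0 + B(0,0) = 8.1952 = V0.

(0,0): Delta=-0.2438 Bond=56.7152
(1,0): Delta=0.0000 Bond=22.6757
(1,1): Delta=-0.2729 Bond=65.9087
(2,0): Delta=0.0000 Bond=23.8095
(2,1): Delta=0.0000 Bond=23.8095
(2,2): Delta=-0.3054 Bond=77.0308
V0=8.1952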